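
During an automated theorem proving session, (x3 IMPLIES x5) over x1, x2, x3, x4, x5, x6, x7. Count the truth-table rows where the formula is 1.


Formula: (x3 IMPLIES x5) over 7 vars (128 rows)
Evaluate each row (x1, x2, x3, x4, x5, x6, x7 as bits, MSB first):
  row 0 [0000000]: (0 IMPLIES 0) -> 1
  row 1 [0000001]: (0 IMPLIES 0) -> 1
  row 2 [0000010]: (0 IMPLIES 0) -> 1
  row 3 [0000011]: (0 IMPLIES 0) -> 1
  row 4 [0000100]: (0 IMPLIES 1) -> 1
  (every remaining row is evaluated the same way; all 128 results are listed next)
Full result column, 8 rows per line (x1,x2,x3,x4 fixed per line; x5,x6,x7 runs 000..111 left to right):
  rows 0-7 [x1,x2,x3,x4=0000]: 11111111  (ones: 8)
  rows 8-15 [x1,x2,x3,x4=0001]: 11111111  (ones: 8)
  rows 16-23 [x1,x2,x3,x4=0010]: 00001111  (ones: 4)
  rows 24-31 [x1,x2,x3,x4=0011]: 00001111  (ones: 4)
  rows 32-39 [x1,x2,x3,x4=0100]: 11111111  (ones: 8)
  rows 40-47 [x1,x2,x3,x4=0101]: 11111111  (ones: 8)
  rows 48-55 [x1,x2,x3,x4=0110]: 00001111  (ones: 4)
  rows 56-63 [x1,x2,x3,x4=0111]: 00001111  (ones: 4)
  rows 64-71 [x1,x2,x3,x4=1000]: 11111111  (ones: 8)
  rows 72-79 [x1,x2,x3,x4=1001]: 11111111  (ones: 8)
  rows 80-87 [x1,x2,x3,x4=1010]: 00001111  (ones: 4)
  rows 88-95 [x1,x2,x3,x4=1011]: 00001111  (ones: 4)
  rows 96-103 [x1,x2,x3,x4=1100]: 11111111  (ones: 8)
  rows 104-111 [x1,x2,x3,x4=1101]: 11111111  (ones: 8)
  rows 112-119 [x1,x2,x3,x4=1110]: 00001111  (ones: 4)
  rows 120-127 [x1,x2,x3,x4=1111]: 00001111  (ones: 4)
Count of 1-rows = 8+8+4+4+8+8+4+4+8+8+4+4+8+8+4+4 = 96

96


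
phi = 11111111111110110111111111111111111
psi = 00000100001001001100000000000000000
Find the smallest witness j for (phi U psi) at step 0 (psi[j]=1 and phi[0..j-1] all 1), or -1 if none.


(phi U psi) at 0: need smallest j with psi[j]=1 and phi[i]=1 for all i in [0,j).
Scan from step 0:
  step 0: phi=1, psi=0 -> continue
  step 1: phi=1, psi=0 -> continue
  step 2: phi=1, psi=0 -> continue
  step 3: phi=1, psi=0 -> continue
  step 5: psi=1 and phi held for [0,5) -> witness found
Witness step = 5

5


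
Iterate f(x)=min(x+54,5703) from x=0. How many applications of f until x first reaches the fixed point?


Step 1: x=0, cap=5703, increment=54
Step 2: x grows by 54 each step until capped at 5703; fixed point is x=5703
Step 3: iterations = ceil(5703/54) = 106

106


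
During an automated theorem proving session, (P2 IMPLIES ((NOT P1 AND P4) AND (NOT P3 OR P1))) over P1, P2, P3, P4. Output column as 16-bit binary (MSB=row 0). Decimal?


Formula: (P2 IMPLIES ((NOT P1 AND P4) AND (NOT P3 OR P1))) over P1, P2, P3, P4 (16 rows)
Evaluate each row (bits = P1,P2,P3,P4, MSB first):
  row 0 [0000]: (0 IMPLIES ((NOT 0 AND 0) AND (NOT 0 OR 0))) -> 1
  row 1 [0001]: (0 IMPLIES ((NOT 0 AND 1) AND (NOT 0 OR 0))) -> 1
  row 2 [0010]: (0 IMPLIES ((NOT 0 AND 0) AND (NOT 1 OR 0))) -> 1
  row 3 [0011]: (0 IMPLIES ((NOT 0 AND 1) AND (NOT 1 OR 0))) -> 1
  row 4 [0100]: (1 IMPLIES ((NOT 0 AND 0) AND (NOT 0 OR 0))) -> 0
  row 5 [0101]: (1 IMPLIES ((NOT 0 AND 1) AND (NOT 0 OR 0))) -> 1
  row 6 [0110]: (1 IMPLIES ((NOT 0 AND 0) AND (NOT 1 OR 0))) -> 0
  row 7 [0111]: (1 IMPLIES ((NOT 0 AND 1) AND (NOT 1 OR 0))) -> 0
  row 8 [1000]: (0 IMPLIES ((NOT 1 AND 0) AND (NOT 0 OR 1))) -> 1
  row 9 [1001]: (0 IMPLIES ((NOT 1 AND 1) AND (NOT 0 OR 1))) -> 1
  row 10 [1010]: (0 IMPLIES ((NOT 1 AND 0) AND (NOT 1 OR 1))) -> 1
  row 11 [1011]: (0 IMPLIES ((NOT 1 AND 1) AND (NOT 1 OR 1))) -> 1
  row 12 [1100]: (1 IMPLIES ((NOT 1 AND 0) AND (NOT 0 OR 1))) -> 0
  row 13 [1101]: (1 IMPLIES ((NOT 1 AND 1) AND (NOT 0 OR 1))) -> 0
  row 14 [1110]: (1 IMPLIES ((NOT 1 AND 0) AND (NOT 1 OR 1))) -> 0
  row 15 [1111]: (1 IMPLIES ((NOT 1 AND 1) AND (NOT 1 OR 1))) -> 0
Full result column, 4 rows per line (P1,P2 fixed per line; P3,P4 runs 00..11 left to right):
  rows 0-3 [P1,P2=00]: 1111  = hex F
  rows 4-7 [P1,P2=01]: 0100  = hex 4
  rows 8-11 [P1,P2=10]: 1111  = hex F
  rows 12-15 [P1,P2=11]: 0000  = hex 0
Output column (row 0 .. row 15) = 1111010011110000
Output column grouped in 4s = 1111 0100 1111 0000 = 0xF4F0
Convert to decimal digit by digit (value = value*16 + digit):
  F -> 15
  15*16 + 4 = 244
  244*16 + 15 (F) = 3919
  3919*16 + 0 = 62704
Decimal = 62704

62704


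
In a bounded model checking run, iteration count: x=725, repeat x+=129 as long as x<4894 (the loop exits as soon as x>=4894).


Step 1: x goes from 725 toward 4894 by 129; the body runs while x<4894, so iterations = ceil((bound-start)/step)
Step 2: Distance=4169
Step 3: ceil(4169/129)=33

33


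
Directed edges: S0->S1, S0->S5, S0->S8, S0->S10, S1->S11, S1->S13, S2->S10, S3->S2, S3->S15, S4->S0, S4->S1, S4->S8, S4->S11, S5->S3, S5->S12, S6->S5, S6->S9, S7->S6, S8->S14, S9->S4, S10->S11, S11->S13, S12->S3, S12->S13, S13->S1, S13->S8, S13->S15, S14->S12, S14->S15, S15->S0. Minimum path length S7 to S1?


BFS layer-by-layer from S7:
  dist 0: {S7}
  dist 1: {S6}
  dist 2: {S5, S9}
  dist 3: {S3, S4, S12}
  dist 4: {S0, S1, S2, S8, S11, S13, S15}
  -> S1 reached at distance 4
Shortest path length = 4

4


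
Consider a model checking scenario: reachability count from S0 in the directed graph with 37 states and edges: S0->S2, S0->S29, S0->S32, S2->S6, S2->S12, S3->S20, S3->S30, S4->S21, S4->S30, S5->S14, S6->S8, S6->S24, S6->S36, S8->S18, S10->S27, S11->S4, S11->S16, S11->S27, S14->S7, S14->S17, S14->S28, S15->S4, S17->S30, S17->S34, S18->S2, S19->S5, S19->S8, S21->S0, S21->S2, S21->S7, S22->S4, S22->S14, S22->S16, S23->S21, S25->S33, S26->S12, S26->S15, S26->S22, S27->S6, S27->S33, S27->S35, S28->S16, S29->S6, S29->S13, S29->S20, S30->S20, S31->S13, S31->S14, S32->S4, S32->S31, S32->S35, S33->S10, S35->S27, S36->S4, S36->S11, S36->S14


BFS from S0:
  layer 0: {S0}
  layer 1: {S2, S29, S32}
  layer 2: {S4, S6, S12, S13, S20, S31, S35}
  layer 3: {S8, S14, S21, S24, S27, S30, S36}
  layer 4: {S7, S11, S17, S18, S28, S33}
  layer 5: {S10, S16, S34}
Reachable set: {S0, S2, S4, S6, S7, S8, S10, S11, S12, S13, S14, S16, S17, S18, S20, S21, S24, S27, S28, S29, S30, S31, S32, S33, S34, S35, S36}
Count = 27

27


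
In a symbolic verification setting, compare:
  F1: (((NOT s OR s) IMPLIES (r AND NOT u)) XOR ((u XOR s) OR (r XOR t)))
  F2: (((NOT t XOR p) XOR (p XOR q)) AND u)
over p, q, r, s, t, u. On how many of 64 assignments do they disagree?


F1 = (((NOT s OR s) IMPLIES (r AND NOT u)) XOR ((u XOR s) OR (r XOR t)))
F2 = (((NOT t XOR p) XOR (p XOR q)) AND u)
Evaluate both on each of 64 rows (bits = p,q,r,s,t,u):
  row 0 [000000]: F1=0 F2=0 -> 0
  row 1 [000001]: F1=1 F2=1 -> 0
  row 2 [000010]: F1=1 F2=0 (differ) -> 1
  row 3 [000011]: F1=1 F2=0 (differ) -> 1
  row 4 [000100]: F1=1 F2=0 (differ) -> 1
  (every remaining row is evaluated the same way; all 64 results are listed next)
Full result column, 8 rows per line (p,q,r fixed per line; s,t,u runs 000..111 left to right):
  rows 0-7 [p,q,r=000]: 00111111  (ones: 6)
  rows 8-15 [p,q,r=001]: 00110000  (ones: 2)
  rows 16-23 [p,q,r=010]: 01101010  (ones: 4)
  rows 24-31 [p,q,r=011]: 01100101  (ones: 4)
  rows 32-39 [p,q,r=100]: 00111111  (ones: 6)
  rows 40-47 [p,q,r=101]: 00110000  (ones: 2)
  rows 48-55 [p,q,r=110]: 01101010  (ones: 4)
  rows 56-63 [p,q,r=111]: 01100101  (ones: 4)
Disagreements = 6+2+4+4+6+2+4+4 = 32

32


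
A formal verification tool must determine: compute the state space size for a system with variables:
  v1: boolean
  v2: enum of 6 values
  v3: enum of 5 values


State space = product of domain sizes of all variables.
Domain sizes:
  v1 (boolean): 2
  v2 (enum of 6 values): 6
  v3 (enum of 5 values): 5
Product = 2 * 6 * 5 = 60

60


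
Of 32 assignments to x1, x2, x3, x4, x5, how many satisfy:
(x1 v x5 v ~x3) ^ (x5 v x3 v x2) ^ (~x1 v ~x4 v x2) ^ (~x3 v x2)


CNF with 4 clauses over 5 vars (32 assignments).
An assignment satisfies CNF iff every clause has >=1 true literal.
Check each row (bits = x1,x2,x3,x4,x5; clause T/F shown):
  row 0 [00000]: clauses=TFTT -> 0
  row 1 [00001]: clauses=TTTT -> 1
  row 2 [00010]: clauses=TFTT -> 0
  row 3 [00011]: clauses=TTTT -> 1
  row 4 [00100]: clauses=FTTF -> 0
  row 5 [00101]: clauses=TTTF -> 0
  row 6 [00110]: clauses=FTTF -> 0
  row 7 [00111]: clauses=TTTF -> 0
  row 8 [01000]: clauses=TTTT -> 1
  row 9 [01001]: clauses=TTTT -> 1
  row 10 [01010]: clauses=TTTT -> 1
  row 11 [01011]: clauses=TTTT -> 1
  row 12 [01100]: clauses=FTTT -> 0
  row 13 [01101]: clauses=TTTT -> 1
  row 14 [01110]: clauses=FTTT -> 0
  row 15 [01111]: clauses=TTTT -> 1
  row 16 [10000]: clauses=TFTT -> 0
  row 17 [10001]: clauses=TTTT -> 1
  row 18 [10010]: clauses=TFFT -> 0
  row 19 [10011]: clauses=TTFT -> 0
  row 20 [10100]: clauses=TTTF -> 0
  row 21 [10101]: clauses=TTTF -> 0
  row 22 [10110]: clauses=TTFF -> 0
  row 23 [10111]: clauses=TTFF -> 0
  row 24 [11000]: clauses=TTTT -> 1
  row 25 [11001]: clauses=TTTT -> 1
  row 26 [11010]: clauses=TTTT -> 1
  row 27 [11011]: clauses=TTTT -> 1
  row 28 [11100]: clauses=TTTT -> 1
  row 29 [11101]: clauses=TTTT -> 1
  row 30 [11110]: clauses=TTTT -> 1
  row 31 [11111]: clauses=TTTT -> 1
Full result column, 8 rows per line (x1,x2 fixed per line; x3,x4,x5 runs 000..111 left to right):
  rows 0-7 [x1,x2=00]: 01010000  (ones: 2)
  rows 8-15 [x1,x2=01]: 11110101  (ones: 6)
  rows 16-23 [x1,x2=10]: 01000000  (ones: 1)
  rows 24-31 [x1,x2=11]: 11111111  (ones: 8)
Satisfying assignments = 2+6+1+8 = 17

17


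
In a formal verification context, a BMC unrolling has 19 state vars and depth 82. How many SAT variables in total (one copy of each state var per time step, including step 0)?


BMC unrolls to depth k, creating one copy of each state var for steps 0..k.
Step count = 82 + 1 = 83 (steps 0 through 82)
Vars per step = 19
Total = 19 * 83 = 1577

1577


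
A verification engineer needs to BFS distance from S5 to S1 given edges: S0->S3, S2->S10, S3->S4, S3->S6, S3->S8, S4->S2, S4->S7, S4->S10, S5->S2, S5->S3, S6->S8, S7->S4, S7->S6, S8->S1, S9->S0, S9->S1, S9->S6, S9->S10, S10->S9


BFS layer-by-layer from S5:
  dist 0: {S5}
  dist 1: {S2, S3}
  dist 2: {S4, S6, S8, S10}
  dist 3: {S1, S7, S9}
  -> S1 reached at distance 3
Shortest path length = 3

3


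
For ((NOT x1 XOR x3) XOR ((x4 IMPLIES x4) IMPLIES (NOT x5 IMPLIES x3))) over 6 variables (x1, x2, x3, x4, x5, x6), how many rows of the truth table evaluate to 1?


Formula: ((NOT x1 XOR x3) XOR ((x4 IMPLIES x4) IMPLIES (NOT x5 IMPLIES x3))) over 6 vars (64 rows)
Evaluate each row (x1, x2, x3, x4, x5, x6 as bits, MSB first):
  row 0 [000000]: ((NOT 0 XOR 0) XOR ((0 IMPLIES 0) IMPLIES (NOT 0 IMPLIES 0))) -> 1
  row 1 [000001]: ((NOT 0 XOR 0) XOR ((0 IMPLIES 0) IMPLIES (NOT 0 IMPLIES 0))) -> 1
  row 2 [000010]: ((NOT 0 XOR 0) XOR ((0 IMPLIES 0) IMPLIES (NOT 1 IMPLIES 0))) -> 0
  row 3 [000011]: ((NOT 0 XOR 0) XOR ((0 IMPLIES 0) IMPLIES (NOT 1 IMPLIES 0))) -> 0
  row 4 [000100]: ((NOT 0 XOR 0) XOR ((1 IMPLIES 1) IMPLIES (NOT 0 IMPLIES 0))) -> 1
  (every remaining row is evaluated the same way; all 64 results are listed next)
Full result column, 8 rows per line (x1,x2,x3 fixed per line; x4,x5,x6 runs 000..111 left to right):
  rows 0-7 [x1,x2,x3=000]: 11001100  (ones: 4)
  rows 8-15 [x1,x2,x3=001]: 11111111  (ones: 8)
  rows 16-23 [x1,x2,x3=010]: 11001100  (ones: 4)
  rows 24-31 [x1,x2,x3=011]: 11111111  (ones: 8)
  rows 32-39 [x1,x2,x3=100]: 00110011  (ones: 4)
  rows 40-47 [x1,x2,x3=101]: 00000000  (ones: 0)
  rows 48-55 [x1,x2,x3=110]: 00110011  (ones: 4)
  rows 56-63 [x1,x2,x3=111]: 00000000  (ones: 0)
Count of 1-rows = 4+8+4+8+4+0+4+0 = 32

32


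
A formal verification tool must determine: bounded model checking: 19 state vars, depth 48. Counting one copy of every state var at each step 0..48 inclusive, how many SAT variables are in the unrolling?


BMC unrolls to depth k, creating one copy of each state var for steps 0..k.
Step count = 48 + 1 = 49 (steps 0 through 48)
Vars per step = 19
Total = 19 * 49 = 931

931


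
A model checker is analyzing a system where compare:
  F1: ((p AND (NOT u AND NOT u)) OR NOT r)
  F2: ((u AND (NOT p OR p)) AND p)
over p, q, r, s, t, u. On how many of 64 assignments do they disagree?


F1 = ((p AND (NOT u AND NOT u)) OR NOT r)
F2 = ((u AND (NOT p OR p)) AND p)
Evaluate both on each of 64 rows (bits = p,q,r,s,t,u):
  row 0 [000000]: F1=1 F2=0 (differ) -> 1
  row 1 [000001]: F1=1 F2=0 (differ) -> 1
  row 2 [000010]: F1=1 F2=0 (differ) -> 1
  row 3 [000011]: F1=1 F2=0 (differ) -> 1
  row 4 [000100]: F1=1 F2=0 (differ) -> 1
  (every remaining row is evaluated the same way; all 64 results are listed next)
Full result column, 8 rows per line (p,q,r fixed per line; s,t,u runs 000..111 left to right):
  rows 0-7 [p,q,r=000]: 11111111  (ones: 8)
  rows 8-15 [p,q,r=001]: 00000000  (ones: 0)
  rows 16-23 [p,q,r=010]: 11111111  (ones: 8)
  rows 24-31 [p,q,r=011]: 00000000  (ones: 0)
  rows 32-39 [p,q,r=100]: 10101010  (ones: 4)
  rows 40-47 [p,q,r=101]: 11111111  (ones: 8)
  rows 48-55 [p,q,r=110]: 10101010  (ones: 4)
  rows 56-63 [p,q,r=111]: 11111111  (ones: 8)
Disagreements = 8+0+8+0+4+8+4+8 = 40

40


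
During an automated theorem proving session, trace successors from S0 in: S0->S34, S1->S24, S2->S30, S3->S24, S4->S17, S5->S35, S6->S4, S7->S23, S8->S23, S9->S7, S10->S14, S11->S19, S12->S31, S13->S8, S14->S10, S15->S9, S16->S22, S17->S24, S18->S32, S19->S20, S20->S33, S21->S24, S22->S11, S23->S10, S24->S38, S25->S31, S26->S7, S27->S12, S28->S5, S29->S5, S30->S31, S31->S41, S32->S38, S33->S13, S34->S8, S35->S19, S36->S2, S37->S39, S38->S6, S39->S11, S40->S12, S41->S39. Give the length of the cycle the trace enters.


Trace from S0 until a state repeats:
  S0 -> S34 -> S8 -> S23 -> S10 -> S14 -> S10
S10 first seen at step 4, revisited at step 6.
Cycle length = 6 - 4 = 2

2


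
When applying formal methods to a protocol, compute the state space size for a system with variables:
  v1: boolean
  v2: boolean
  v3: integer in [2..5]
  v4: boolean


State space = product of domain sizes of all variables.
Domain sizes:
  v1 (boolean): 2
  v2 (boolean): 2
  v3 (integer in [2..5]): 4
  v4 (boolean): 2
Product = 2 * 2 * 4 * 2 = 32

32


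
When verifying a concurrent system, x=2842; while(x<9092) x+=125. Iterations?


Step 1: x goes from 2842 toward 9092 by 125; the body runs while x<9092, so iterations = ceil((bound-start)/step)
Step 2: Distance=6250
Step 3: ceil(6250/125)=50

50


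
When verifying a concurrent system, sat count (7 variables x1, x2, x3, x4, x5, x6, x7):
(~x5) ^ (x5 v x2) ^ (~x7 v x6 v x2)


CNF with 3 clauses over 7 vars (128 assignments).
An assignment satisfies CNF iff every clause has >=1 true literal.
Check each row (bits = x1,x2,x3,x4,x5,x6,x7; clause T/F shown):
  row 0 [0000000]: clauses=TFT -> 0
  row 1 [0000001]: clauses=TFF -> 0
  row 2 [0000010]: clauses=TFT -> 0
  row 3 [0000011]: clauses=TFT -> 0
  row 4 [0000100]: clauses=FTT -> 0
  (every remaining row is evaluated the same way; all 128 results are listed next)
Full result column, 8 rows per line (x1,x2,x3,x4 fixed per line; x5,x6,x7 runs 000..111 left to right):
  rows 0-7 [x1,x2,x3,x4=0000]: 00000000  (ones: 0)
  rows 8-15 [x1,x2,x3,x4=0001]: 00000000  (ones: 0)
  rows 16-23 [x1,x2,x3,x4=0010]: 00000000  (ones: 0)
  rows 24-31 [x1,x2,x3,x4=0011]: 00000000  (ones: 0)
  rows 32-39 [x1,x2,x3,x4=0100]: 11110000  (ones: 4)
  rows 40-47 [x1,x2,x3,x4=0101]: 11110000  (ones: 4)
  rows 48-55 [x1,x2,x3,x4=0110]: 11110000  (ones: 4)
  rows 56-63 [x1,x2,x3,x4=0111]: 11110000  (ones: 4)
  rows 64-71 [x1,x2,x3,x4=1000]: 00000000  (ones: 0)
  rows 72-79 [x1,x2,x3,x4=1001]: 00000000  (ones: 0)
  rows 80-87 [x1,x2,x3,x4=1010]: 00000000  (ones: 0)
  rows 88-95 [x1,x2,x3,x4=1011]: 00000000  (ones: 0)
  rows 96-103 [x1,x2,x3,x4=1100]: 11110000  (ones: 4)
  rows 104-111 [x1,x2,x3,x4=1101]: 11110000  (ones: 4)
  rows 112-119 [x1,x2,x3,x4=1110]: 11110000  (ones: 4)
  rows 120-127 [x1,x2,x3,x4=1111]: 11110000  (ones: 4)
Satisfying assignments = 0+0+0+0+4+4+4+4+0+0+0+0+4+4+4+4 = 32

32


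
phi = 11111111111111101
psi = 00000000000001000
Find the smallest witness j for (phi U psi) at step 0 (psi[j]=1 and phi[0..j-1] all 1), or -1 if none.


(phi U psi) at 0: need smallest j with psi[j]=1 and phi[i]=1 for all i in [0,j).
Scan from step 0:
  step 0: phi=1, psi=0 -> continue
  step 1: phi=1, psi=0 -> continue
  step 2: phi=1, psi=0 -> continue
  step 3: phi=1, psi=0 -> continue
  step 13: psi=1 and phi held for [0,13) -> witness found
Witness step = 13

13


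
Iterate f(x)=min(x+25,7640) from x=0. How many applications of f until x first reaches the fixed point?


Step 1: x=0, cap=7640, increment=25
Step 2: x grows by 25 each step until capped at 7640; fixed point is x=7640
Step 3: iterations = ceil(7640/25) = 306

306


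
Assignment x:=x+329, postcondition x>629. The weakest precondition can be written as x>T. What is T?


Formula: wp(x:=E, P) = P[E/x] (substitute E for x in postcondition)
Step 1: Postcondition: x>629
Step 2: Substitute x+329 for x: x+329>629
Step 3: Solve for x: x > 629-329 = 300

300


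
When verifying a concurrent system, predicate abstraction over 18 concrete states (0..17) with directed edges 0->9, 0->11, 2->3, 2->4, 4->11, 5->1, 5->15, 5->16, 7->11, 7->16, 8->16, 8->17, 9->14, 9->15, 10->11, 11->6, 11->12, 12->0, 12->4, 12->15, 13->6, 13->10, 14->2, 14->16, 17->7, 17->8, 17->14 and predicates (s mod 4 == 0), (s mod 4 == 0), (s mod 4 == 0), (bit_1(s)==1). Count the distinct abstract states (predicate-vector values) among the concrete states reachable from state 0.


BFS from 0:
Concrete reachable: {0, 2, 3, 4, 6, 9, 11, 12, 14, 15, 16}
Abstract via predicates (s mod 4 == 0), (s mod 4 == 0), (s mod 4 == 0), (bit_1(s)==1):
  (0,0,0,0) <- {9}
  (0,0,0,1) <- {2, 3, 6, 11, 14, 15}
  (1,1,1,0) <- {0, 4, 12, 16}
Distinct abstract states = 3

3


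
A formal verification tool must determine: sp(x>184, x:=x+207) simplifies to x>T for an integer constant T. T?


Formula: sp(P, x:=E) = exists old_x. (x = E[old_x/x]) AND P[old_x/x] (old_x is the value of x before the assignment; eliminate old_x by solving x = E[old_x/x] for old_x)
Step 1: Precondition P: x>184, i.e. old_x > 184
Step 2: Assignment gives x = old_x + 207, so old_x = x - 207
Step 3: Substitute into P: x - 207 > 184
Step 4: Simplify: x > 184+207 = 391

391


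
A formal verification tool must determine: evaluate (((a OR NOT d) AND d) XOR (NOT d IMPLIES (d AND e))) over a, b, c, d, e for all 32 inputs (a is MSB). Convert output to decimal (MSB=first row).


Formula: (((a OR NOT d) AND d) XOR (NOT d IMPLIES (d AND e))) over a, b, c, d, e (32 rows)
Evaluate each row (bits = a,b,c,d,e, MSB first):
  row 0 [00000]: (((0 OR NOT 0) AND 0) XOR (NOT 0 IMPLIES (0 AND 0))) -> 0
  row 1 [00001]: (((0 OR NOT 0) AND 0) XOR (NOT 0 IMPLIES (0 AND 1))) -> 0
  row 2 [00010]: (((0 OR NOT 1) AND 1) XOR (NOT 1 IMPLIES (1 AND 0))) -> 1
  row 3 [00011]: (((0 OR NOT 1) AND 1) XOR (NOT 1 IMPLIES (1 AND 1))) -> 1
  row 4 [00100]: (((0 OR NOT 0) AND 0) XOR (NOT 0 IMPLIES (0 AND 0))) -> 0
  row 5 [00101]: (((0 OR NOT 0) AND 0) XOR (NOT 0 IMPLIES (0 AND 1))) -> 0
  row 6 [00110]: (((0 OR NOT 1) AND 1) XOR (NOT 1 IMPLIES (1 AND 0))) -> 1
  row 7 [00111]: (((0 OR NOT 1) AND 1) XOR (NOT 1 IMPLIES (1 AND 1))) -> 1
  row 8 [01000]: (((0 OR NOT 0) AND 0) XOR (NOT 0 IMPLIES (0 AND 0))) -> 0
  row 9 [01001]: (((0 OR NOT 0) AND 0) XOR (NOT 0 IMPLIES (0 AND 1))) -> 0
  row 10 [01010]: (((0 OR NOT 1) AND 1) XOR (NOT 1 IMPLIES (1 AND 0))) -> 1
  row 11 [01011]: (((0 OR NOT 1) AND 1) XOR (NOT 1 IMPLIES (1 AND 1))) -> 1
  row 12 [01100]: (((0 OR NOT 0) AND 0) XOR (NOT 0 IMPLIES (0 AND 0))) -> 0
  row 13 [01101]: (((0 OR NOT 0) AND 0) XOR (NOT 0 IMPLIES (0 AND 1))) -> 0
  row 14 [01110]: (((0 OR NOT 1) AND 1) XOR (NOT 1 IMPLIES (1 AND 0))) -> 1
  row 15 [01111]: (((0 OR NOT 1) AND 1) XOR (NOT 1 IMPLIES (1 AND 1))) -> 1
  row 16 [10000]: (((1 OR NOT 0) AND 0) XOR (NOT 0 IMPLIES (0 AND 0))) -> 0
  row 17 [10001]: (((1 OR NOT 0) AND 0) XOR (NOT 0 IMPLIES (0 AND 1))) -> 0
  row 18 [10010]: (((1 OR NOT 1) AND 1) XOR (NOT 1 IMPLIES (1 AND 0))) -> 0
  row 19 [10011]: (((1 OR NOT 1) AND 1) XOR (NOT 1 IMPLIES (1 AND 1))) -> 0
  row 20 [10100]: (((1 OR NOT 0) AND 0) XOR (NOT 0 IMPLIES (0 AND 0))) -> 0
  row 21 [10101]: (((1 OR NOT 0) AND 0) XOR (NOT 0 IMPLIES (0 AND 1))) -> 0
  row 22 [10110]: (((1 OR NOT 1) AND 1) XOR (NOT 1 IMPLIES (1 AND 0))) -> 0
  row 23 [10111]: (((1 OR NOT 1) AND 1) XOR (NOT 1 IMPLIES (1 AND 1))) -> 0
  row 24 [11000]: (((1 OR NOT 0) AND 0) XOR (NOT 0 IMPLIES (0 AND 0))) -> 0
  row 25 [11001]: (((1 OR NOT 0) AND 0) XOR (NOT 0 IMPLIES (0 AND 1))) -> 0
  row 26 [11010]: (((1 OR NOT 1) AND 1) XOR (NOT 1 IMPLIES (1 AND 0))) -> 0
  row 27 [11011]: (((1 OR NOT 1) AND 1) XOR (NOT 1 IMPLIES (1 AND 1))) -> 0
  row 28 [11100]: (((1 OR NOT 0) AND 0) XOR (NOT 0 IMPLIES (0 AND 0))) -> 0
  row 29 [11101]: (((1 OR NOT 0) AND 0) XOR (NOT 0 IMPLIES (0 AND 1))) -> 0
  row 30 [11110]: (((1 OR NOT 1) AND 1) XOR (NOT 1 IMPLIES (1 AND 0))) -> 0
  row 31 [11111]: (((1 OR NOT 1) AND 1) XOR (NOT 1 IMPLIES (1 AND 1))) -> 0
Full result column, 4 rows per line (a,b,c fixed per line; d,e runs 00..11 left to right):
  rows 0-3 [a,b,c=000]: 0011  = hex 3
  rows 4-7 [a,b,c=001]: 0011  = hex 3
  rows 8-11 [a,b,c=010]: 0011  = hex 3
  rows 12-15 [a,b,c=011]: 0011  = hex 3
  rows 16-19 [a,b,c=100]: 0000  = hex 0
  rows 20-23 [a,b,c=101]: 0000  = hex 0
  rows 24-27 [a,b,c=110]: 0000  = hex 0
  rows 28-31 [a,b,c=111]: 0000  = hex 0
Output column (row 0 .. row 31) = 00110011001100110000000000000000
Output column grouped in 4s = 0011 0011 0011 0011 0000 0000 0000 0000 = 0x33330000
Convert to decimal digit by digit (value = value*16 + digit):
  3 -> 3
  3*16 + 3 = 51
  51*16 + 3 = 819
  819*16 + 3 = 13107
  13107*16 + 0 = 209712
  209712*16 + 0 = 3355392
  3355392*16 + 0 = 53686272
  53686272*16 + 0 = 858980352
Decimal = 858980352

858980352


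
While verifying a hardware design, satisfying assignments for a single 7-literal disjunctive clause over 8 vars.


Step 1: Total=2^8=256
Step 2: Unsat when all 7 false: 2^1=2
Step 3: Sat=256-2=254

254


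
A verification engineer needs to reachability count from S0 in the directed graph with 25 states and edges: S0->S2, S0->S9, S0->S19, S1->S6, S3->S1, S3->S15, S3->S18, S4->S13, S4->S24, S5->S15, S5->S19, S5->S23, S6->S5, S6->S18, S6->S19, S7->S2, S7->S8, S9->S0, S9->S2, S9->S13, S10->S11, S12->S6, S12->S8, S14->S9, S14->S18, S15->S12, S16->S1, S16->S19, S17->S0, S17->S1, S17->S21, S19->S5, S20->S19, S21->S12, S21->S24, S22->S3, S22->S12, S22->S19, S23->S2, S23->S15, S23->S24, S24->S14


BFS from S0:
  layer 0: {S0}
  layer 1: {S2, S9, S19}
  layer 2: {S5, S13}
  layer 3: {S15, S23}
  layer 4: {S12, S24}
  layer 5: {S6, S8, S14}
  layer 6: {S18}
Reachable set: {S0, S2, S5, S6, S8, S9, S12, S13, S14, S15, S18, S19, S23, S24}
Count = 14

14


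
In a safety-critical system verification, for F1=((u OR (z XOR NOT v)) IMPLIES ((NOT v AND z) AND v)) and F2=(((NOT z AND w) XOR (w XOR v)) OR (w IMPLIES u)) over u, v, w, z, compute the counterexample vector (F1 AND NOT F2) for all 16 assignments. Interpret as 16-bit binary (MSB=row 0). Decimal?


F1 = ((u OR (z XOR NOT v)) IMPLIES ((NOT v AND z) AND v))
F2 = (((NOT z AND w) XOR (w XOR v)) OR (w IMPLIES u))
Counterexample to F1=>F2 is where F1=1 and F2=0.
Evaluate each row (bits = u,v,w,z, MSB first):
  row 0 [0000]: F1=0 F2=1 -> F1&~F2 -> 0
  row 1 [0001]: F1=1 F2=1 -> F1&~F2 -> 0
  row 2 [0010]: F1=0 F2=0 -> F1&~F2 -> 0
  row 3 [0011]: F1=1 F2=1 -> F1&~F2 -> 0
  row 4 [0100]: F1=1 F2=1 -> F1&~F2 -> 0
  row 5 [0101]: F1=0 F2=1 -> F1&~F2 -> 0
  row 6 [0110]: F1=1 F2=1 -> F1&~F2 -> 0
  row 7 [0111]: F1=0 F2=0 -> F1&~F2 -> 0
  row 8 [1000]: F1=0 F2=1 -> F1&~F2 -> 0
  row 9 [1001]: F1=0 F2=1 -> F1&~F2 -> 0
  row 10 [1010]: F1=0 F2=1 -> F1&~F2 -> 0
  row 11 [1011]: F1=0 F2=1 -> F1&~F2 -> 0
  row 12 [1100]: F1=0 F2=1 -> F1&~F2 -> 0
  row 13 [1101]: F1=0 F2=1 -> F1&~F2 -> 0
  row 14 [1110]: F1=0 F2=1 -> F1&~F2 -> 0
  row 15 [1111]: F1=0 F2=1 -> F1&~F2 -> 0
Full result column, 4 rows per line (u,v fixed per line; w,z runs 00..11 left to right):
  rows 0-3 [u,v=00]: 0000  = hex 0
  rows 4-7 [u,v=01]: 0000  = hex 0
  rows 8-11 [u,v=10]: 0000  = hex 0
  rows 12-15 [u,v=11]: 0000  = hex 0
Counterexample vector (row 0 .. row 15) = 0000000000000000
Output column grouped in 4s = 0000 0000 0000 0000 = 0x0000
Convert to decimal digit by digit (value = value*16 + digit):
  0 -> 0
  0*16 + 0 = 0
  0*16 + 0 = 0
  0*16 + 0 = 0
Decimal = 0

0


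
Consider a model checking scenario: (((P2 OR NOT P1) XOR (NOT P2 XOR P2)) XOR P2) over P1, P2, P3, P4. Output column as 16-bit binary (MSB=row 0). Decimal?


Formula: (((P2 OR NOT P1) XOR (NOT P2 XOR P2)) XOR P2) over P1, P2, P3, P4 (16 rows)
Evaluate each row (bits = P1,P2,P3,P4, MSB first):
  row 0 [0000]: (((0 OR NOT 0) XOR (NOT 0 XOR 0)) XOR 0) -> 0
  row 1 [0001]: (((0 OR NOT 0) XOR (NOT 0 XOR 0)) XOR 0) -> 0
  row 2 [0010]: (((0 OR NOT 0) XOR (NOT 0 XOR 0)) XOR 0) -> 0
  row 3 [0011]: (((0 OR NOT 0) XOR (NOT 0 XOR 0)) XOR 0) -> 0
  row 4 [0100]: (((1 OR NOT 0) XOR (NOT 1 XOR 1)) XOR 1) -> 1
  row 5 [0101]: (((1 OR NOT 0) XOR (NOT 1 XOR 1)) XOR 1) -> 1
  row 6 [0110]: (((1 OR NOT 0) XOR (NOT 1 XOR 1)) XOR 1) -> 1
  row 7 [0111]: (((1 OR NOT 0) XOR (NOT 1 XOR 1)) XOR 1) -> 1
  row 8 [1000]: (((0 OR NOT 1) XOR (NOT 0 XOR 0)) XOR 0) -> 1
  row 9 [1001]: (((0 OR NOT 1) XOR (NOT 0 XOR 0)) XOR 0) -> 1
  row 10 [1010]: (((0 OR NOT 1) XOR (NOT 0 XOR 0)) XOR 0) -> 1
  row 11 [1011]: (((0 OR NOT 1) XOR (NOT 0 XOR 0)) XOR 0) -> 1
  row 12 [1100]: (((1 OR NOT 1) XOR (NOT 1 XOR 1)) XOR 1) -> 1
  row 13 [1101]: (((1 OR NOT 1) XOR (NOT 1 XOR 1)) XOR 1) -> 1
  row 14 [1110]: (((1 OR NOT 1) XOR (NOT 1 XOR 1)) XOR 1) -> 1
  row 15 [1111]: (((1 OR NOT 1) XOR (NOT 1 XOR 1)) XOR 1) -> 1
Full result column, 4 rows per line (P1,P2 fixed per line; P3,P4 runs 00..11 left to right):
  rows 0-3 [P1,P2=00]: 0000  = hex 0
  rows 4-7 [P1,P2=01]: 1111  = hex F
  rows 8-11 [P1,P2=10]: 1111  = hex F
  rows 12-15 [P1,P2=11]: 1111  = hex F
Output column (row 0 .. row 15) = 0000111111111111
Output column grouped in 4s = 0000 1111 1111 1111 = 0x0FFF
Convert to decimal digit by digit (value = value*16 + digit):
  0 -> 0
  0*16 + 15 (F) = 15
  15*16 + 15 (F) = 255
  255*16 + 15 (F) = 4095
Decimal = 4095

4095


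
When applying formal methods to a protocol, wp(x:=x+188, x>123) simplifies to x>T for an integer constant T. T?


Formula: wp(x:=E, P) = P[E/x] (substitute E for x in postcondition)
Step 1: Postcondition: x>123
Step 2: Substitute x+188 for x: x+188>123
Step 3: Solve for x: x > 123-188 = -65

-65


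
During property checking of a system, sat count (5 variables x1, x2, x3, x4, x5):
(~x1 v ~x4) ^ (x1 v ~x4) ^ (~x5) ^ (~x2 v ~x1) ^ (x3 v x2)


CNF with 5 clauses over 5 vars (32 assignments).
An assignment satisfies CNF iff every clause has >=1 true literal.
Check each row (bits = x1,x2,x3,x4,x5; clause T/F shown):
  row 0 [00000]: clauses=TTTTF -> 0
  row 1 [00001]: clauses=TTFTF -> 0
  row 2 [00010]: clauses=TFTTF -> 0
  row 3 [00011]: clauses=TFFTF -> 0
  row 4 [00100]: clauses=TTTTT -> 1
  row 5 [00101]: clauses=TTFTT -> 0
  row 6 [00110]: clauses=TFTTT -> 0
  row 7 [00111]: clauses=TFFTT -> 0
  row 8 [01000]: clauses=TTTTT -> 1
  row 9 [01001]: clauses=TTFTT -> 0
  row 10 [01010]: clauses=TFTTT -> 0
  row 11 [01011]: clauses=TFFTT -> 0
  row 12 [01100]: clauses=TTTTT -> 1
  row 13 [01101]: clauses=TTFTT -> 0
  row 14 [01110]: clauses=TFTTT -> 0
  row 15 [01111]: clauses=TFFTT -> 0
  row 16 [10000]: clauses=TTTTF -> 0
  row 17 [10001]: clauses=TTFTF -> 0
  row 18 [10010]: clauses=FTTTF -> 0
  row 19 [10011]: clauses=FTFTF -> 0
  row 20 [10100]: clauses=TTTTT -> 1
  row 21 [10101]: clauses=TTFTT -> 0
  row 22 [10110]: clauses=FTTTT -> 0
  row 23 [10111]: clauses=FTFTT -> 0
  row 24 [11000]: clauses=TTTFT -> 0
  row 25 [11001]: clauses=TTFFT -> 0
  row 26 [11010]: clauses=FTTFT -> 0
  row 27 [11011]: clauses=FTFFT -> 0
  row 28 [11100]: clauses=TTTFT -> 0
  row 29 [11101]: clauses=TTFFT -> 0
  row 30 [11110]: clauses=FTTFT -> 0
  row 31 [11111]: clauses=FTFFT -> 0
Full result column, 8 rows per line (x1,x2 fixed per line; x3,x4,x5 runs 000..111 left to right):
  rows 0-7 [x1,x2=00]: 00001000  (ones: 1)
  rows 8-15 [x1,x2=01]: 10001000  (ones: 2)
  rows 16-23 [x1,x2=10]: 00001000  (ones: 1)
  rows 24-31 [x1,x2=11]: 00000000  (ones: 0)
Satisfying assignments = 1+2+1+0 = 4

4


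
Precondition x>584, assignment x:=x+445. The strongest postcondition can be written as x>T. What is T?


Formula: sp(P, x:=E) = exists old_x. (x = E[old_x/x]) AND P[old_x/x] (old_x is the value of x before the assignment; eliminate old_x by solving x = E[old_x/x] for old_x)
Step 1: Precondition P: x>584, i.e. old_x > 584
Step 2: Assignment gives x = old_x + 445, so old_x = x - 445
Step 3: Substitute into P: x - 445 > 584
Step 4: Simplify: x > 584+445 = 1029

1029


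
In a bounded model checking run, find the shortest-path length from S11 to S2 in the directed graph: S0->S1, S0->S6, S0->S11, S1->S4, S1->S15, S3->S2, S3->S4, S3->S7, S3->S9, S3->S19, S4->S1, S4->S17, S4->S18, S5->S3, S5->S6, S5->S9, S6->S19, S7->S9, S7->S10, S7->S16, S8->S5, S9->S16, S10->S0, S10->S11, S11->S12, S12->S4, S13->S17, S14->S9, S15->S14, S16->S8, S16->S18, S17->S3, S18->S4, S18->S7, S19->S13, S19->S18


BFS layer-by-layer from S11:
  dist 0: {S11}
  dist 1: {S12}
  dist 2: {S4}
  dist 3: {S1, S17, S18}
  dist 4: {S3, S7, S15}
  dist 5: {S2, S9, S10, S14, S16, S19}
  -> S2 reached at distance 5
Shortest path length = 5

5


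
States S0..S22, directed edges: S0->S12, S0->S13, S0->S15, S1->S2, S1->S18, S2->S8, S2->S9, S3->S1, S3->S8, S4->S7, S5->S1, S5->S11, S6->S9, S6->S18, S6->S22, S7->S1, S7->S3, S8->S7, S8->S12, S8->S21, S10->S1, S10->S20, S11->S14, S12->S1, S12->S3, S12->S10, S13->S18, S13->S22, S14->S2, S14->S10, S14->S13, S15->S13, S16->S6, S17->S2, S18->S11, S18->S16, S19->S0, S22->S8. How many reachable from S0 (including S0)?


BFS from S0:
  layer 0: {S0}
  layer 1: {S12, S13, S15}
  layer 2: {S1, S3, S10, S18, S22}
  layer 3: {S2, S8, S11, S16, S20}
  layer 4: {S6, S7, S9, S14, S21}
Reachable set: {S0, S1, S2, S3, S6, S7, S8, S9, S10, S11, S12, S13, S14, S15, S16, S18, S20, S21, S22}
Count = 19

19


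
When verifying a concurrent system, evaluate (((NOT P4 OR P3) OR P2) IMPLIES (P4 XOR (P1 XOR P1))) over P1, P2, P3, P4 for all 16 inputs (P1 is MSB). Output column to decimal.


Formula: (((NOT P4 OR P3) OR P2) IMPLIES (P4 XOR (P1 XOR P1))) over P1, P2, P3, P4 (16 rows)
Evaluate each row (bits = P1,P2,P3,P4, MSB first):
  row 0 [0000]: (((NOT 0 OR 0) OR 0) IMPLIES (0 XOR (0 XOR 0))) -> 0
  row 1 [0001]: (((NOT 1 OR 0) OR 0) IMPLIES (1 XOR (0 XOR 0))) -> 1
  row 2 [0010]: (((NOT 0 OR 1) OR 0) IMPLIES (0 XOR (0 XOR 0))) -> 0
  row 3 [0011]: (((NOT 1 OR 1) OR 0) IMPLIES (1 XOR (0 XOR 0))) -> 1
  row 4 [0100]: (((NOT 0 OR 0) OR 1) IMPLIES (0 XOR (0 XOR 0))) -> 0
  row 5 [0101]: (((NOT 1 OR 0) OR 1) IMPLIES (1 XOR (0 XOR 0))) -> 1
  row 6 [0110]: (((NOT 0 OR 1) OR 1) IMPLIES (0 XOR (0 XOR 0))) -> 0
  row 7 [0111]: (((NOT 1 OR 1) OR 1) IMPLIES (1 XOR (0 XOR 0))) -> 1
  row 8 [1000]: (((NOT 0 OR 0) OR 0) IMPLIES (0 XOR (1 XOR 1))) -> 0
  row 9 [1001]: (((NOT 1 OR 0) OR 0) IMPLIES (1 XOR (1 XOR 1))) -> 1
  row 10 [1010]: (((NOT 0 OR 1) OR 0) IMPLIES (0 XOR (1 XOR 1))) -> 0
  row 11 [1011]: (((NOT 1 OR 1) OR 0) IMPLIES (1 XOR (1 XOR 1))) -> 1
  row 12 [1100]: (((NOT 0 OR 0) OR 1) IMPLIES (0 XOR (1 XOR 1))) -> 0
  row 13 [1101]: (((NOT 1 OR 0) OR 1) IMPLIES (1 XOR (1 XOR 1))) -> 1
  row 14 [1110]: (((NOT 0 OR 1) OR 1) IMPLIES (0 XOR (1 XOR 1))) -> 0
  row 15 [1111]: (((NOT 1 OR 1) OR 1) IMPLIES (1 XOR (1 XOR 1))) -> 1
Full result column, 4 rows per line (P1,P2 fixed per line; P3,P4 runs 00..11 left to right):
  rows 0-3 [P1,P2=00]: 0101  = hex 5
  rows 4-7 [P1,P2=01]: 0101  = hex 5
  rows 8-11 [P1,P2=10]: 0101  = hex 5
  rows 12-15 [P1,P2=11]: 0101  = hex 5
Output column (row 0 .. row 15) = 0101010101010101
Output column grouped in 4s = 0101 0101 0101 0101 = 0x5555
Convert to decimal digit by digit (value = value*16 + digit):
  5 -> 5
  5*16 + 5 = 85
  85*16 + 5 = 1365
  1365*16 + 5 = 21845
Decimal = 21845

21845


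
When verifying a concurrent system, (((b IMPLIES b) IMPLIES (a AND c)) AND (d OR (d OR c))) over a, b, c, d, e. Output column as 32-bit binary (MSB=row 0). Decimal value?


Formula: (((b IMPLIES b) IMPLIES (a AND c)) AND (d OR (d OR c))) over a, b, c, d, e (32 rows)
Evaluate each row (bits = a,b,c,d,e, MSB first):
  row 0 [00000]: (((0 IMPLIES 0) IMPLIES (0 AND 0)) AND (0 OR (0 OR 0))) -> 0
  row 1 [00001]: (((0 IMPLIES 0) IMPLIES (0 AND 0)) AND (0 OR (0 OR 0))) -> 0
  row 2 [00010]: (((0 IMPLIES 0) IMPLIES (0 AND 0)) AND (1 OR (1 OR 0))) -> 0
  row 3 [00011]: (((0 IMPLIES 0) IMPLIES (0 AND 0)) AND (1 OR (1 OR 0))) -> 0
  row 4 [00100]: (((0 IMPLIES 0) IMPLIES (0 AND 1)) AND (0 OR (0 OR 1))) -> 0
  row 5 [00101]: (((0 IMPLIES 0) IMPLIES (0 AND 1)) AND (0 OR (0 OR 1))) -> 0
  row 6 [00110]: (((0 IMPLIES 0) IMPLIES (0 AND 1)) AND (1 OR (1 OR 1))) -> 0
  row 7 [00111]: (((0 IMPLIES 0) IMPLIES (0 AND 1)) AND (1 OR (1 OR 1))) -> 0
  row 8 [01000]: (((1 IMPLIES 1) IMPLIES (0 AND 0)) AND (0 OR (0 OR 0))) -> 0
  row 9 [01001]: (((1 IMPLIES 1) IMPLIES (0 AND 0)) AND (0 OR (0 OR 0))) -> 0
  row 10 [01010]: (((1 IMPLIES 1) IMPLIES (0 AND 0)) AND (1 OR (1 OR 0))) -> 0
  row 11 [01011]: (((1 IMPLIES 1) IMPLIES (0 AND 0)) AND (1 OR (1 OR 0))) -> 0
  row 12 [01100]: (((1 IMPLIES 1) IMPLIES (0 AND 1)) AND (0 OR (0 OR 1))) -> 0
  row 13 [01101]: (((1 IMPLIES 1) IMPLIES (0 AND 1)) AND (0 OR (0 OR 1))) -> 0
  row 14 [01110]: (((1 IMPLIES 1) IMPLIES (0 AND 1)) AND (1 OR (1 OR 1))) -> 0
  row 15 [01111]: (((1 IMPLIES 1) IMPLIES (0 AND 1)) AND (1 OR (1 OR 1))) -> 0
  row 16 [10000]: (((0 IMPLIES 0) IMPLIES (1 AND 0)) AND (0 OR (0 OR 0))) -> 0
  row 17 [10001]: (((0 IMPLIES 0) IMPLIES (1 AND 0)) AND (0 OR (0 OR 0))) -> 0
  row 18 [10010]: (((0 IMPLIES 0) IMPLIES (1 AND 0)) AND (1 OR (1 OR 0))) -> 0
  row 19 [10011]: (((0 IMPLIES 0) IMPLIES (1 AND 0)) AND (1 OR (1 OR 0))) -> 0
  row 20 [10100]: (((0 IMPLIES 0) IMPLIES (1 AND 1)) AND (0 OR (0 OR 1))) -> 1
  row 21 [10101]: (((0 IMPLIES 0) IMPLIES (1 AND 1)) AND (0 OR (0 OR 1))) -> 1
  row 22 [10110]: (((0 IMPLIES 0) IMPLIES (1 AND 1)) AND (1 OR (1 OR 1))) -> 1
  row 23 [10111]: (((0 IMPLIES 0) IMPLIES (1 AND 1)) AND (1 OR (1 OR 1))) -> 1
  row 24 [11000]: (((1 IMPLIES 1) IMPLIES (1 AND 0)) AND (0 OR (0 OR 0))) -> 0
  row 25 [11001]: (((1 IMPLIES 1) IMPLIES (1 AND 0)) AND (0 OR (0 OR 0))) -> 0
  row 26 [11010]: (((1 IMPLIES 1) IMPLIES (1 AND 0)) AND (1 OR (1 OR 0))) -> 0
  row 27 [11011]: (((1 IMPLIES 1) IMPLIES (1 AND 0)) AND (1 OR (1 OR 0))) -> 0
  row 28 [11100]: (((1 IMPLIES 1) IMPLIES (1 AND 1)) AND (0 OR (0 OR 1))) -> 1
  row 29 [11101]: (((1 IMPLIES 1) IMPLIES (1 AND 1)) AND (0 OR (0 OR 1))) -> 1
  row 30 [11110]: (((1 IMPLIES 1) IMPLIES (1 AND 1)) AND (1 OR (1 OR 1))) -> 1
  row 31 [11111]: (((1 IMPLIES 1) IMPLIES (1 AND 1)) AND (1 OR (1 OR 1))) -> 1
Full result column, 4 rows per line (a,b,c fixed per line; d,e runs 00..11 left to right):
  rows 0-3 [a,b,c=000]: 0000  = hex 0
  rows 4-7 [a,b,c=001]: 0000  = hex 0
  rows 8-11 [a,b,c=010]: 0000  = hex 0
  rows 12-15 [a,b,c=011]: 0000  = hex 0
  rows 16-19 [a,b,c=100]: 0000  = hex 0
  rows 20-23 [a,b,c=101]: 1111  = hex F
  rows 24-27 [a,b,c=110]: 0000  = hex 0
  rows 28-31 [a,b,c=111]: 1111  = hex F
Output column (row 0 .. row 31) = 00000000000000000000111100001111
Output column grouped in 4s = 0000 0000 0000 0000 0000 1111 0000 1111 = 0x00000F0F
Convert to decimal digit by digit (value = value*16 + digit):
  0 -> 0
  0*16 + 0 = 0
  0*16 + 0 = 0
  0*16 + 0 = 0
  0*16 + 0 = 0
  0*16 + 15 (F) = 15
  15*16 + 0 = 240
  240*16 + 15 (F) = 3855
Decimal = 3855

3855


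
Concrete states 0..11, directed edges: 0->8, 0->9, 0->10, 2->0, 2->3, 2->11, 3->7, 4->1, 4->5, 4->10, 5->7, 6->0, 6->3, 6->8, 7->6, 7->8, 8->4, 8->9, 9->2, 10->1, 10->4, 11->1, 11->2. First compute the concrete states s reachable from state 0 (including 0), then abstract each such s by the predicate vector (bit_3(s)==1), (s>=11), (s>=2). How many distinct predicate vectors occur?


BFS from 0:
Concrete reachable: {0, 1, 2, 3, 4, 5, 6, 7, 8, 9, 10, 11}
Abstract via predicates (bit_3(s)==1), (s>=11), (s>=2):
  (0,0,0) <- {0, 1}
  (0,0,1) <- {2, 3, 4, 5, 6, 7}
  (1,0,1) <- {8, 9, 10}
  (1,1,1) <- {11}
Distinct abstract states = 4

4


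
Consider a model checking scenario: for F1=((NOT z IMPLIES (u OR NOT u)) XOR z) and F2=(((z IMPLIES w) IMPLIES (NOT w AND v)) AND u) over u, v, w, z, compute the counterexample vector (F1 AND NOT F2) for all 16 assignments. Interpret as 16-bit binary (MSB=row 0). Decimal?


F1 = ((NOT z IMPLIES (u OR NOT u)) XOR z)
F2 = (((z IMPLIES w) IMPLIES (NOT w AND v)) AND u)
Counterexample to F1=>F2 is where F1=1 and F2=0.
Evaluate each row (bits = u,v,w,z, MSB first):
  row 0 [0000]: F1=1 F2=0 -> F1&~F2 -> 1
  row 1 [0001]: F1=0 F2=0 -> F1&~F2 -> 0
  row 2 [0010]: F1=1 F2=0 -> F1&~F2 -> 1
  row 3 [0011]: F1=0 F2=0 -> F1&~F2 -> 0
  row 4 [0100]: F1=1 F2=0 -> F1&~F2 -> 1
  row 5 [0101]: F1=0 F2=0 -> F1&~F2 -> 0
  row 6 [0110]: F1=1 F2=0 -> F1&~F2 -> 1
  row 7 [0111]: F1=0 F2=0 -> F1&~F2 -> 0
  row 8 [1000]: F1=1 F2=0 -> F1&~F2 -> 1
  row 9 [1001]: F1=0 F2=1 -> F1&~F2 -> 0
  row 10 [1010]: F1=1 F2=0 -> F1&~F2 -> 1
  row 11 [1011]: F1=0 F2=0 -> F1&~F2 -> 0
  row 12 [1100]: F1=1 F2=1 -> F1&~F2 -> 0
  row 13 [1101]: F1=0 F2=1 -> F1&~F2 -> 0
  row 14 [1110]: F1=1 F2=0 -> F1&~F2 -> 1
  row 15 [1111]: F1=0 F2=0 -> F1&~F2 -> 0
Full result column, 4 rows per line (u,v fixed per line; w,z runs 00..11 left to right):
  rows 0-3 [u,v=00]: 1010  = hex A
  rows 4-7 [u,v=01]: 1010  = hex A
  rows 8-11 [u,v=10]: 1010  = hex A
  rows 12-15 [u,v=11]: 0010  = hex 2
Counterexample vector (row 0 .. row 15) = 1010101010100010
Output column grouped in 4s = 1010 1010 1010 0010 = 0xAAA2
Convert to decimal digit by digit (value = value*16 + digit):
  A -> 10
  10*16 + 10 (A) = 170
  170*16 + 10 (A) = 2730
  2730*16 + 2 = 43682
Decimal = 43682

43682


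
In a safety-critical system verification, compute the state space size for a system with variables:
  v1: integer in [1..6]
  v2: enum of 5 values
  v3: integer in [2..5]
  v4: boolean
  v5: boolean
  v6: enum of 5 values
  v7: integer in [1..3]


State space = product of domain sizes of all variables.
Domain sizes:
  v1 (integer in [1..6]): 6
  v2 (enum of 5 values): 5
  v3 (integer in [2..5]): 4
  v4 (boolean): 2
  v5 (boolean): 2
  v6 (enum of 5 values): 5
  v7 (integer in [1..3]): 3
Product = 6 * 5 * 4 * 2 * 2 * 5 * 3 = 7200

7200


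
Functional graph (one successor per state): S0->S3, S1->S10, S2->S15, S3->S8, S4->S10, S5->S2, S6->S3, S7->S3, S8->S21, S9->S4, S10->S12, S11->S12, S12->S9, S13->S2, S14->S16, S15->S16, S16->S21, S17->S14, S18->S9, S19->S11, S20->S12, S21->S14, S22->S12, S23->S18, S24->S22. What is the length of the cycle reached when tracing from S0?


Trace from S0 until a state repeats:
  S0 -> S3 -> S8 -> S21 -> S14 -> S16 -> S21
S21 first seen at step 3, revisited at step 6.
Cycle length = 6 - 3 = 3

3


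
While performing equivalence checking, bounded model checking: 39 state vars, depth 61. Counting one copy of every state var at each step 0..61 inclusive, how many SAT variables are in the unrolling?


BMC unrolls to depth k, creating one copy of each state var for steps 0..k.
Step count = 61 + 1 = 62 (steps 0 through 61)
Vars per step = 39
Total = 39 * 62 = 2418

2418


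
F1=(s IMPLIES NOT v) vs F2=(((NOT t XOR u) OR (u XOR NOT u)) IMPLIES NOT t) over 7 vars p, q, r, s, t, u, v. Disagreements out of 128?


F1 = (s IMPLIES NOT v)
F2 = (((NOT t XOR u) OR (u XOR NOT u)) IMPLIES NOT t)
Evaluate both on each of 128 rows (bits = p,q,r,s,t,u,v):
  row 0 [0000000]: F1=1 F2=1 -> 0
  row 1 [0000001]: F1=1 F2=1 -> 0
  row 2 [0000010]: F1=1 F2=1 -> 0
  row 3 [0000011]: F1=1 F2=1 -> 0
  row 4 [0000100]: F1=1 F2=0 (differ) -> 1
  (every remaining row is evaluated the same way; all 128 results are listed next)
Full result column, 8 rows per line (p,q,r,s fixed per line; t,u,v runs 000..111 left to right):
  rows 0-7 [p,q,r,s=0000]: 00001111  (ones: 4)
  rows 8-15 [p,q,r,s=0001]: 01011010  (ones: 4)
  rows 16-23 [p,q,r,s=0010]: 00001111  (ones: 4)
  rows 24-31 [p,q,r,s=0011]: 01011010  (ones: 4)
  rows 32-39 [p,q,r,s=0100]: 00001111  (ones: 4)
  rows 40-47 [p,q,r,s=0101]: 01011010  (ones: 4)
  rows 48-55 [p,q,r,s=0110]: 00001111  (ones: 4)
  rows 56-63 [p,q,r,s=0111]: 01011010  (ones: 4)
  rows 64-71 [p,q,r,s=1000]: 00001111  (ones: 4)
  rows 72-79 [p,q,r,s=1001]: 01011010  (ones: 4)
  rows 80-87 [p,q,r,s=1010]: 00001111  (ones: 4)
  rows 88-95 [p,q,r,s=1011]: 01011010  (ones: 4)
  rows 96-103 [p,q,r,s=1100]: 00001111  (ones: 4)
  rows 104-111 [p,q,r,s=1101]: 01011010  (ones: 4)
  rows 112-119 [p,q,r,s=1110]: 00001111  (ones: 4)
  rows 120-127 [p,q,r,s=1111]: 01011010  (ones: 4)
Disagreements = 4+4+4+4+4+4+4+4+4+4+4+4+4+4+4+4 = 64

64
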